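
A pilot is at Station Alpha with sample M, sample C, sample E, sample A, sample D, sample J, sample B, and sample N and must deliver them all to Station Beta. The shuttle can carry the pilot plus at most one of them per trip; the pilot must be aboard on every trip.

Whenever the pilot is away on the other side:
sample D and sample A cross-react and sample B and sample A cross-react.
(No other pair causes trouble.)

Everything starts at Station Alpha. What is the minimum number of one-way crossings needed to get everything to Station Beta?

17

Counting alone: the pilot can take at most 1 across per trip to Station Beta, so moving all 8 needs at least 8 loaded trips out, with a return between consecutive ones — at least 15 crossings.
The safety rule pushes this higher. Following every safe sequence of crossings, the most of the 8 that can be at Station Beta as the shuttle arrives there on crossing 15 is 7 — never all 8.
So no plan with fewer than 17 crossings exists, and this one achieves 17:
1. Pilot goes to Station Beta with sample A.  [Station Alpha: sample B, sample C, sample D, sample E, sample J, sample M, sample N | Station Beta: sample A]
2. Pilot goes back to Station Alpha alone.  [Station Alpha: sample B, sample C, sample D, sample E, sample J, sample M, sample N | Station Beta: sample A]
3. Pilot goes to Station Beta with sample M.  [Station Alpha: sample B, sample C, sample D, sample E, sample J, sample N | Station Beta: sample A, sample M]
4. Pilot goes back to Station Alpha alone.  [Station Alpha: sample B, sample C, sample D, sample E, sample J, sample N | Station Beta: sample A, sample M]
5. Pilot goes to Station Beta with sample C.  [Station Alpha: sample B, sample D, sample E, sample J, sample N | Station Beta: sample A, sample C, sample M]
6. Pilot goes back to Station Alpha alone.  [Station Alpha: sample B, sample D, sample E, sample J, sample N | Station Beta: sample A, sample C, sample M]
7. Pilot goes to Station Beta with sample E.  [Station Alpha: sample B, sample D, sample J, sample N | Station Beta: sample A, sample C, sample E, sample M]
8. Pilot goes back to Station Alpha alone.  [Station Alpha: sample B, sample D, sample J, sample N | Station Beta: sample A, sample C, sample E, sample M]
9. Pilot goes to Station Beta with sample D.  [Station Alpha: sample B, sample J, sample N | Station Beta: sample A, sample C, sample D, sample E, sample M]
10. Pilot goes back to Station Alpha with sample A.  [Station Alpha: sample A, sample B, sample J, sample N | Station Beta: sample C, sample D, sample E, sample M]
11. Pilot goes to Station Beta with sample B.  [Station Alpha: sample A, sample J, sample N | Station Beta: sample B, sample C, sample D, sample E, sample M]
12. Pilot goes back to Station Alpha alone.  [Station Alpha: sample A, sample J, sample N | Station Beta: sample B, sample C, sample D, sample E, sample M]
13. Pilot goes to Station Beta with sample J.  [Station Alpha: sample A, sample N | Station Beta: sample B, sample C, sample D, sample E, sample J, sample M]
14. Pilot goes back to Station Alpha alone.  [Station Alpha: sample A, sample N | Station Beta: sample B, sample C, sample D, sample E, sample J, sample M]
15. Pilot goes to Station Beta with sample N.  [Station Alpha: sample A | Station Beta: sample B, sample C, sample D, sample E, sample J, sample M, sample N]
16. Pilot goes back to Station Alpha alone.  [Station Alpha: sample A | Station Beta: sample B, sample C, sample D, sample E, sample J, sample M, sample N]
17. Pilot goes to Station Beta with sample A.  [Station Alpha: — | Station Beta: sample A, sample B, sample C, sample D, sample E, sample J, sample M, sample N]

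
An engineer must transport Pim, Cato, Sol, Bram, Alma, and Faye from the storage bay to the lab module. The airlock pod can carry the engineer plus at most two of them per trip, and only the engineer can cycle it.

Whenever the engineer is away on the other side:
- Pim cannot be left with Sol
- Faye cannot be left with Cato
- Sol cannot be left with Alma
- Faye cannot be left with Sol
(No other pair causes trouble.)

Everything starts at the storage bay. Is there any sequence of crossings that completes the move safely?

Yes

1. Engineer goes to the lab module with Cato and Sol.
2. Engineer goes back to the storage bay alone.
3. Engineer goes to the lab module with Bram.
4. Engineer goes back to the storage bay alone.
5. Engineer goes to the lab module with Alma and Pim.
6. Engineer goes back to the storage bay with Sol.
7. Engineer goes to the lab module with Faye and Sol.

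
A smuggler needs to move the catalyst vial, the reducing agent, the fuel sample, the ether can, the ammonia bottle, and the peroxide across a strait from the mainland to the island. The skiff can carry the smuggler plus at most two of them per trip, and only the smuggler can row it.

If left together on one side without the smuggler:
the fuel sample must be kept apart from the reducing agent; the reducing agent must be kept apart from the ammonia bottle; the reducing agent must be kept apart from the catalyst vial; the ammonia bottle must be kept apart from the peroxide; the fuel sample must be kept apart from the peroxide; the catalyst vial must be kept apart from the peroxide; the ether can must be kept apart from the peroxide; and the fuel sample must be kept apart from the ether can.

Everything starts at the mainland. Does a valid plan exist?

Whatever the first load, the items left behind include a forbidden pair without the smuggler. No opening move is safe, so no plan exists.

No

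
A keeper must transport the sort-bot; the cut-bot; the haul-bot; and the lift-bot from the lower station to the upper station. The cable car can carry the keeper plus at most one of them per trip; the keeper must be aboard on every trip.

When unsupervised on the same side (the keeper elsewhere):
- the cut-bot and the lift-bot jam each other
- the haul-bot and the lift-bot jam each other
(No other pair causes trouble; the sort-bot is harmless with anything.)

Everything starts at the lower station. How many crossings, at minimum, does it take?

Counting alone: the keeper can take at most 1 across per trip to the upper station, so moving all 4 needs at least 4 loaded trips out, with a return between consecutive ones — at least 7 crossings.
The safety rule pushes this higher. Following every safe sequence of crossings, the most of the 4 that can be at the upper station as the cable car arrives there on crossing 7 is 3 — never all 4.
So no plan with fewer than 9 crossings exists, and this one achieves 9:
1. Keeper goes to the upper station with the lift-bot.
2. Keeper goes back to the lower station alone.
3. Keeper goes to the upper station with the sort-bot.
4. Keeper goes back to the lower station alone.
5. Keeper goes to the upper station with the cut-bot.
6. Keeper goes back to the lower station with the lift-bot.
7. Keeper goes to the upper station with the haul-bot.
8. Keeper goes back to the lower station alone.
9. Keeper goes to the upper station with the lift-bot.

9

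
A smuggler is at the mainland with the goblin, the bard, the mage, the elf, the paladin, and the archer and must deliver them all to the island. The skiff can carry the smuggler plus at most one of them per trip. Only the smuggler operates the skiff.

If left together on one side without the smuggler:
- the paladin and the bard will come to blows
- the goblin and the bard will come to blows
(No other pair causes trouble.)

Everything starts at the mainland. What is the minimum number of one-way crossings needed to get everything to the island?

13

Counting alone: the smuggler can take at most 1 across per trip to the island, so moving all 6 needs at least 6 loaded trips out, with a return between consecutive ones — at least 11 crossings.
The safety rule pushes this higher. Following every safe sequence of crossings, the most of the 6 that can be at the island as the skiff arrives there on crossing 11 is 5 — never all 6.
So no plan with fewer than 13 crossings exists, and this one achieves 13:
1. Smuggler goes to the island with the bard.  [the mainland: the archer, the elf, the goblin, the mage, the paladin | the island: the bard]
2. Smuggler goes back to the mainland alone.  [the mainland: the archer, the elf, the goblin, the mage, the paladin | the island: the bard]
3. Smuggler goes to the island with the goblin.  [the mainland: the archer, the elf, the mage, the paladin | the island: the bard, the goblin]
4. Smuggler goes back to the mainland with the bard.  [the mainland: the archer, the bard, the elf, the mage, the paladin | the island: the goblin]
5. Smuggler goes to the island with the paladin.  [the mainland: the archer, the bard, the elf, the mage | the island: the goblin, the paladin]
6. Smuggler goes back to the mainland alone.  [the mainland: the archer, the bard, the elf, the mage | the island: the goblin, the paladin]
7. Smuggler goes to the island with the mage.  [the mainland: the archer, the bard, the elf | the island: the goblin, the mage, the paladin]
8. Smuggler goes back to the mainland alone.  [the mainland: the archer, the bard, the elf | the island: the goblin, the mage, the paladin]
9. Smuggler goes to the island with the elf.  [the mainland: the archer, the bard | the island: the elf, the goblin, the mage, the paladin]
10. Smuggler goes back to the mainland alone.  [the mainland: the archer, the bard | the island: the elf, the goblin, the mage, the paladin]
11. Smuggler goes to the island with the archer.  [the mainland: the bard | the island: the archer, the elf, the goblin, the mage, the paladin]
12. Smuggler goes back to the mainland alone.  [the mainland: the bard | the island: the archer, the elf, the goblin, the mage, the paladin]
13. Smuggler goes to the island with the bard.  [the mainland: — | the island: the archer, the bard, the elf, the goblin, the mage, the paladin]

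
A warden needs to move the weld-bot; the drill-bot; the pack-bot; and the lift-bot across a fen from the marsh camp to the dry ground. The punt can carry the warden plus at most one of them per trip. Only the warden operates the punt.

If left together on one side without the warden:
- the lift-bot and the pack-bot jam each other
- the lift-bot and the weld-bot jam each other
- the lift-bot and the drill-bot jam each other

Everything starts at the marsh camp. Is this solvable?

No

Following every safe sequence of crossings from the start, the most of the 4 that can be at the dry ground as the punt arrives there on crossings 1, 3 is 1, 2 respectively; the best ever achieved is 2 of 4.
From crossing 5 on, no configuration arises that was not already reachable earlier: only 9 distinct safe configurations (who is on which side, and where the punt is) can ever be reached, none of them has everyone across, and every continuation just revisits them. So no valid plan exists.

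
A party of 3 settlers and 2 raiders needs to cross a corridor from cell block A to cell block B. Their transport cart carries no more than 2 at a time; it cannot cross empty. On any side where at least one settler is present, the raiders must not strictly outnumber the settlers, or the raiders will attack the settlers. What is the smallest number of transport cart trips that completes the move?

7

Counting alone: each trip to cell block B takes at most 2 across and each return brings at least 1 back, so after t trips out (and t−1 returns) at most 2t − (t−1) of the 5 are across; that first reaches 5 at t = 4, so at least 7 crossings are needed.
The plan below uses exactly 7 crossings, so it is optimal:
1. 2 raiders → cell block B.  (cell block A: 3S 0R; cell block B: 0S 2R)
2. 1 raider ← cell block A.  (cell block A: 3S 1R; cell block B: 0S 1R)
3. 2 settlers → cell block B.  (cell block A: 1S 1R; cell block B: 2S 1R)
4. 1 settler ← cell block A.  (cell block A: 2S 1R; cell block B: 1S 1R)
5. 1 settler and 1 raider → cell block B.  (cell block A: 1S 0R; cell block B: 2S 2R)
6. 1 raider ← cell block A.  (cell block A: 1S 1R; cell block B: 2S 1R)
7. 1 settler and 1 raider → cell block B.  (cell block A: 0S 0R; cell block B: 3S 2R)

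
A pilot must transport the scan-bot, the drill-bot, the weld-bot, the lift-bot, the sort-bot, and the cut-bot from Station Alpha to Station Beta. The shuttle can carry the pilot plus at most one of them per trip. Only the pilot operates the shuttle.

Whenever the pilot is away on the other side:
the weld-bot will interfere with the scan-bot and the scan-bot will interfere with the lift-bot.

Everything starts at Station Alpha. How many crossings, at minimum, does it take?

Counting alone: the pilot can take at most 1 across per trip to Station Beta, so moving all 6 needs at least 6 loaded trips out, with a return between consecutive ones — at least 11 crossings.
The safety rule pushes this higher. Following every safe sequence of crossings, the most of the 6 that can be at Station Beta as the shuttle arrives there on crossing 11 is 5 — never all 6.
So no plan with fewer than 13 crossings exists, and this one achieves 13:
1. Pilot goes to Station Beta with the scan-bot.  [Station Alpha: the cut-bot, the drill-bot, the lift-bot, the sort-bot, the weld-bot | Station Beta: the scan-bot]
2. Pilot goes back to Station Alpha alone.  [Station Alpha: the cut-bot, the drill-bot, the lift-bot, the sort-bot, the weld-bot | Station Beta: the scan-bot]
3. Pilot goes to Station Beta with the drill-bot.  [Station Alpha: the cut-bot, the lift-bot, the sort-bot, the weld-bot | Station Beta: the drill-bot, the scan-bot]
4. Pilot goes back to Station Alpha alone.  [Station Alpha: the cut-bot, the lift-bot, the sort-bot, the weld-bot | Station Beta: the drill-bot, the scan-bot]
5. Pilot goes to Station Beta with the weld-bot.  [Station Alpha: the cut-bot, the lift-bot, the sort-bot | Station Beta: the drill-bot, the scan-bot, the weld-bot]
6. Pilot goes back to Station Alpha with the scan-bot.  [Station Alpha: the cut-bot, the lift-bot, the scan-bot, the sort-bot | Station Beta: the drill-bot, the weld-bot]
7. Pilot goes to Station Beta with the lift-bot.  [Station Alpha: the cut-bot, the scan-bot, the sort-bot | Station Beta: the drill-bot, the lift-bot, the weld-bot]
8. Pilot goes back to Station Alpha alone.  [Station Alpha: the cut-bot, the scan-bot, the sort-bot | Station Beta: the drill-bot, the lift-bot, the weld-bot]
9. Pilot goes to Station Beta with the sort-bot.  [Station Alpha: the cut-bot, the scan-bot | Station Beta: the drill-bot, the lift-bot, the sort-bot, the weld-bot]
10. Pilot goes back to Station Alpha alone.  [Station Alpha: the cut-bot, the scan-bot | Station Beta: the drill-bot, the lift-bot, the sort-bot, the weld-bot]
11. Pilot goes to Station Beta with the cut-bot.  [Station Alpha: the scan-bot | Station Beta: the cut-bot, the drill-bot, the lift-bot, the sort-bot, the weld-bot]
12. Pilot goes back to Station Alpha alone.  [Station Alpha: the scan-bot | Station Beta: the cut-bot, the drill-bot, the lift-bot, the sort-bot, the weld-bot]
13. Pilot goes to Station Beta with the scan-bot.  [Station Alpha: — | Station Beta: the cut-bot, the drill-bot, the lift-bot, the scan-bot, the sort-bot, the weld-bot]

13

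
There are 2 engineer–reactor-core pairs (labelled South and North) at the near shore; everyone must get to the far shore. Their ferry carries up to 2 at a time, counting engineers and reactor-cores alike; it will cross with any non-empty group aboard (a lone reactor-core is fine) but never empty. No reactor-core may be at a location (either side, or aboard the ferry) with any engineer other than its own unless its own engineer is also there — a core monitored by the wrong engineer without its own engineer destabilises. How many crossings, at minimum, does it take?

5

Counting alone: each trip to the far shore takes at most 2 across and each return brings at least 1 back, so after t trips out (and t−1 returns) at most 2t − (t−1) of the 4 are across; that first reaches 4 at t = 3, so at least 5 crossings are needed.
The plan below uses exactly 5 crossings, so it is optimal:
1. engineer South and reactor-core South cross → the far shore.
2. engineer South crosses ← the near shore.
3. engineer North and engineer South cross → the far shore.
4. engineer North crosses ← the near shore.
5. engineer North and reactor-core North cross → the far shore.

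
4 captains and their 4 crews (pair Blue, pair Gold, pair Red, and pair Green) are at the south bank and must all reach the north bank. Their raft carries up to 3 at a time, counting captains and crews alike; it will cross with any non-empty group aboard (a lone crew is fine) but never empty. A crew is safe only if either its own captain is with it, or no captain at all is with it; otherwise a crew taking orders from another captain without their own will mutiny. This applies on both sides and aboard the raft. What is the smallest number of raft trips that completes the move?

9

Counting alone: each trip to the north bank takes at most 3 across and each return brings at least 1 back, so after t trips out (and t−1 returns) at most 3t − (t−1) of the 8 are across; that first reaches 8 at t = 4, so at least 7 crossings are needed.
The safety rule pushes this higher. Following every safe sequence of crossings, the most of the 8 that can be at the north bank as the raft arrives there on crossing 7 is 7 — never all 8.
So no plan with fewer than 9 crossings exists, and this one achieves 9:
1. captain Blue and crew Blue cross → the north bank.
2. captain Blue crosses ← the south bank.
3. captain Blue, captain Gold, and crew Gold cross → the north bank.
4. captain Blue and crew Blue cross ← the south bank.
5. captain Blue, captain Green, and captain Red cross → the north bank.
6. crew Gold crosses ← the south bank.
7. crew Blue and crew Gold cross → the north bank.
8. crew Blue crosses ← the south bank.
9. crew Blue, crew Green, and crew Red cross → the north bank.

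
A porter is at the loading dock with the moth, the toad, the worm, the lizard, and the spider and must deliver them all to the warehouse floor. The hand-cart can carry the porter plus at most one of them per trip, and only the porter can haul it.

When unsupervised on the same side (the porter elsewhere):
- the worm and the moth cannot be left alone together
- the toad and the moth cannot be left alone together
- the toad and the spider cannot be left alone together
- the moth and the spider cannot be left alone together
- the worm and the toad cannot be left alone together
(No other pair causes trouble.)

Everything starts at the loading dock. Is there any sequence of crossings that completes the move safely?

No

Whatever the first load, the items left behind include a forbidden pair without the porter. No opening move is safe, so no plan exists.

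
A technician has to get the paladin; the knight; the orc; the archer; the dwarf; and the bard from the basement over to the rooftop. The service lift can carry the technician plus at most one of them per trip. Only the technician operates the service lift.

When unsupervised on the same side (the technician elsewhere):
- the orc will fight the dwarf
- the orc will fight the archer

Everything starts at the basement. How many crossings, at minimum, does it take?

13

Counting alone: the technician can take at most 1 across per trip to the rooftop, so moving all 6 needs at least 6 loaded trips out, with a return between consecutive ones — at least 11 crossings.
The safety rule pushes this higher. Following every safe sequence of crossings, the most of the 6 that can be at the rooftop as the service lift arrives there on crossing 11 is 5 — never all 6.
So no plan with fewer than 13 crossings exists, and this one achieves 13:
1. Technician goes to the rooftop with the orc.  [the basement: the archer, the bard, the dwarf, the knight, the paladin | the rooftop: the orc]
2. Technician goes back to the basement alone.  [the basement: the archer, the bard, the dwarf, the knight, the paladin | the rooftop: the orc]
3. Technician goes to the rooftop with the paladin.  [the basement: the archer, the bard, the dwarf, the knight | the rooftop: the orc, the paladin]
4. Technician goes back to the basement alone.  [the basement: the archer, the bard, the dwarf, the knight | the rooftop: the orc, the paladin]
5. Technician goes to the rooftop with the knight.  [the basement: the archer, the bard, the dwarf | the rooftop: the knight, the orc, the paladin]
6. Technician goes back to the basement alone.  [the basement: the archer, the bard, the dwarf | the rooftop: the knight, the orc, the paladin]
7. Technician goes to the rooftop with the archer.  [the basement: the bard, the dwarf | the rooftop: the archer, the knight, the orc, the paladin]
8. Technician goes back to the basement with the orc.  [the basement: the bard, the dwarf, the orc | the rooftop: the archer, the knight, the paladin]
9. Technician goes to the rooftop with the dwarf.  [the basement: the bard, the orc | the rooftop: the archer, the dwarf, the knight, the paladin]
10. Technician goes back to the basement alone.  [the basement: the bard, the orc | the rooftop: the archer, the dwarf, the knight, the paladin]
11. Technician goes to the rooftop with the bard.  [the basement: the orc | the rooftop: the archer, the bard, the dwarf, the knight, the paladin]
12. Technician goes back to the basement alone.  [the basement: the orc | the rooftop: the archer, the bard, the dwarf, the knight, the paladin]
13. Technician goes to the rooftop with the orc.  [the basement: — | the rooftop: the archer, the bard, the dwarf, the knight, the orc, the paladin]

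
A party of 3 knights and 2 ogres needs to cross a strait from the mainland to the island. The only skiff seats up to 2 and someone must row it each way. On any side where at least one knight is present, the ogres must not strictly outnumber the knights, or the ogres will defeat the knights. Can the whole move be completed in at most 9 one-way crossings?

Yes — this plan uses 7 crossings (≤ 9):
1. 2 ogres → the island.  (the mainland: 3K 0O; the island: 0K 2O)
2. 1 ogre ← the mainland.  (the mainland: 3K 1O; the island: 0K 1O)
3. 2 knights → the island.  (the mainland: 1K 1O; the island: 2K 1O)
4. 1 knight ← the mainland.  (the mainland: 2K 1O; the island: 1K 1O)
5. 1 knight and 1 ogre → the island.  (the mainland: 1K 0O; the island: 2K 2O)
6. 1 ogre ← the mainland.  (the mainland: 1K 1O; the island: 2K 1O)
7. 1 knight and 1 ogre → the island.  (the mainland: 0K 0O; the island: 3K 2O)

Yes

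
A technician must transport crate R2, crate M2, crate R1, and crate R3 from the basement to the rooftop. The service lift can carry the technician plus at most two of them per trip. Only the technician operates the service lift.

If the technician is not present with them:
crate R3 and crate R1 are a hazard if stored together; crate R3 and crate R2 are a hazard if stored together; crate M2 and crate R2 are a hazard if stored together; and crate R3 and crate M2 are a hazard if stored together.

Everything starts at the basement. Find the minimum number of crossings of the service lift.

Counting alone: the technician can take at most 2 across per trip to the rooftop, so moving all 4 needs at least 2 loaded trips out, with a return between consecutive ones — at least 3 crossings.
The safety rule pushes this higher. Following every safe sequence of crossings, the most of the 4 that can be at the rooftop as the service lift arrives there on crossing 3 is 3 — never all 4.
So no plan with fewer than 5 crossings exists, and this one achieves 5:
1. Technician goes to the rooftop with crate R2 and crate R3.  [the basement: crate M2, crate R1 | the rooftop: crate R2, crate R3]
2. Technician goes back to the basement with crate R2.  [the basement: crate M2, crate R1, crate R2 | the rooftop: crate R3]
3. Technician goes to the rooftop with crate R1 and crate R2.  [the basement: crate M2 | the rooftop: crate R1, crate R2, crate R3]
4. Technician goes back to the basement with crate R3.  [the basement: crate M2, crate R3 | the rooftop: crate R1, crate R2]
5. Technician goes to the rooftop with crate M2 and crate R3.  [the basement: — | the rooftop: crate M2, crate R1, crate R2, crate R3]

5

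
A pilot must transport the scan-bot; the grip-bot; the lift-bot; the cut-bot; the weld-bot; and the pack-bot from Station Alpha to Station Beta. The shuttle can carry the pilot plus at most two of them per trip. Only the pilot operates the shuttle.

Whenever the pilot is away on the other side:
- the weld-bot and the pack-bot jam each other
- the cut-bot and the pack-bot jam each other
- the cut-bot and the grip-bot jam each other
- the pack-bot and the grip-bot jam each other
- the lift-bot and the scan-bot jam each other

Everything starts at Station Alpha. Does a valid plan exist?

No

Whatever the first load, the items left behind include a forbidden pair without the pilot. No opening move is safe, so no plan exists.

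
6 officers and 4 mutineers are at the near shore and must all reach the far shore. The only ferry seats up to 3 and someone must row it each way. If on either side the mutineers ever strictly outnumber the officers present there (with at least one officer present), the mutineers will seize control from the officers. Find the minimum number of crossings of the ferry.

Counting alone: each trip to the far shore takes at most 3 across and each return brings at least 1 back, so after t trips out (and t−1 returns) at most 3t − (t−1) of the 10 are across; that first reaches 10 at t = 5, so at least 9 crossings are needed.
The plan below uses exactly 9 crossings, so it is optimal:
1. 2 mutineers → the far shore.  (the near shore: 6O 2M; the far shore: 0O 2M)
2. 1 mutineer ← the near shore.  (the near shore: 6O 3M; the far shore: 0O 1M)
3. 3 mutineers → the far shore.  (the near shore: 6O 0M; the far shore: 0O 4M)
4. 1 mutineer ← the near shore.  (the near shore: 6O 1M; the far shore: 0O 3M)
5. 3 officers → the far shore.  (the near shore: 3O 1M; the far shore: 3O 3M)
6. 1 mutineer ← the near shore.  (the near shore: 3O 2M; the far shore: 3O 2M)
7. 1 officer and 2 mutineers → the far shore.  (the near shore: 2O 0M; the far shore: 4O 4M)
8. 1 mutineer ← the near shore.  (the near shore: 2O 1M; the far shore: 4O 3M)
9. 2 officers and 1 mutineer → the far shore.  (the near shore: 0O 0M; the far shore: 6O 4M)

9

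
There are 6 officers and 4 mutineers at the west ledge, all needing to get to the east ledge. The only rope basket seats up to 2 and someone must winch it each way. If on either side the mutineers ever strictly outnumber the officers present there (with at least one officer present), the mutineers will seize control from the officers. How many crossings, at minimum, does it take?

17

Counting alone: each trip to the east ledge takes at most 2 across and each return brings at least 1 back, so after t trips out (and t−1 returns) at most 2t − (t−1) of the 10 are across; that first reaches 10 at t = 9, so at least 17 crossings are needed.
The plan below uses exactly 17 crossings, so it is optimal:
1. 2 mutineers → the east ledge.  (the west ledge: 6O 2M; the east ledge: 0O 2M)
2. 1 mutineer ← the west ledge.  (the west ledge: 6O 3M; the east ledge: 0O 1M)
3. 2 mutineers → the east ledge.  (the west ledge: 6O 1M; the east ledge: 0O 3M)
4. 1 mutineer ← the west ledge.  (the west ledge: 6O 2M; the east ledge: 0O 2M)
5. 2 officers → the east ledge.  (the west ledge: 4O 2M; the east ledge: 2O 2M)
6. 1 mutineer ← the west ledge.  (the west ledge: 4O 3M; the east ledge: 2O 1M)
7. 1 officer and 1 mutineer → the east ledge.  (the west ledge: 3O 2M; the east ledge: 3O 2M)
8. 1 mutineer ← the west ledge.  (the west ledge: 3O 3M; the east ledge: 3O 1M)
9. 2 mutineers → the east ledge.  (the west ledge: 3O 1M; the east ledge: 3O 3M)
10. 1 mutineer ← the west ledge.  (the west ledge: 3O 2M; the east ledge: 3O 2M)
11. 1 officer and 1 mutineer → the east ledge.  (the west ledge: 2O 1M; the east ledge: 4O 3M)
12. 1 mutineer ← the west ledge.  (the west ledge: 2O 2M; the east ledge: 4O 2M)
13. 2 mutineers → the east ledge.  (the west ledge: 2O 0M; the east ledge: 4O 4M)
14. 1 mutineer ← the west ledge.  (the west ledge: 2O 1M; the east ledge: 4O 3M)
15. 1 officer and 1 mutineer → the east ledge.  (the west ledge: 1O 0M; the east ledge: 5O 4M)
16. 1 mutineer ← the west ledge.  (the west ledge: 1O 1M; the east ledge: 5O 3M)
17. 1 officer and 1 mutineer → the east ledge.  (the west ledge: 0O 0M; the east ledge: 6O 4M)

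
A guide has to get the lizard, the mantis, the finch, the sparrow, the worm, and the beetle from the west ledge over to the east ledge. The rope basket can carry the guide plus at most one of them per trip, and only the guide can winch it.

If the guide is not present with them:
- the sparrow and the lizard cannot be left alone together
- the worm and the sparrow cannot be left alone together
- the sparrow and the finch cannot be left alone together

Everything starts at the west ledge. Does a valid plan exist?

Following every safe sequence of crossings from the start, the most of the 6 that can be at the east ledge as the rope basket arrives there on crossings 1, 3, 5, 7 is 1, 2, 3, 4 respectively; the best ever achieved is 4 of 6.
From crossing 9 on, no configuration arises that was not already reachable earlier: only 36 distinct safe configurations (who is on which side, and where the rope basket is) can ever be reached, none of them has everyone across, and every continuation just revisits them. So no valid plan exists.

No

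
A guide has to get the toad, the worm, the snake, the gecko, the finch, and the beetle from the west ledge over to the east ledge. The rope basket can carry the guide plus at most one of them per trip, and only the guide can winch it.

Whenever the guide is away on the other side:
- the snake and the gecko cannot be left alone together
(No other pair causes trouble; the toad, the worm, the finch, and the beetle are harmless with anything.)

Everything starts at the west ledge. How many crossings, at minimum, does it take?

11

Counting alone: the guide can take at most 1 across per trip to the east ledge, so moving all 6 needs at least 6 loaded trips out, with a return between consecutive ones — at least 11 crossings.
The plan below uses exactly 11 crossings, so it is optimal:
1. Guide goes to the east ledge with the snake.  [the west ledge: the beetle, the finch, the gecko, the toad, the worm | the east ledge: the snake]
2. Guide goes back to the west ledge alone.  [the west ledge: the beetle, the finch, the gecko, the toad, the worm | the east ledge: the snake]
3. Guide goes to the east ledge with the toad.  [the west ledge: the beetle, the finch, the gecko, the worm | the east ledge: the snake, the toad]
4. Guide goes back to the west ledge alone.  [the west ledge: the beetle, the finch, the gecko, the worm | the east ledge: the snake, the toad]
5. Guide goes to the east ledge with the worm.  [the west ledge: the beetle, the finch, the gecko | the east ledge: the snake, the toad, the worm]
6. Guide goes back to the west ledge alone.  [the west ledge: the beetle, the finch, the gecko | the east ledge: the snake, the toad, the worm]
7. Guide goes to the east ledge with the finch.  [the west ledge: the beetle, the gecko | the east ledge: the finch, the snake, the toad, the worm]
8. Guide goes back to the west ledge alone.  [the west ledge: the beetle, the gecko | the east ledge: the finch, the snake, the toad, the worm]
9. Guide goes to the east ledge with the beetle.  [the west ledge: the gecko | the east ledge: the beetle, the finch, the snake, the toad, the worm]
10. Guide goes back to the west ledge alone.  [the west ledge: the gecko | the east ledge: the beetle, the finch, the snake, the toad, the worm]
11. Guide goes to the east ledge with the gecko.  [the west ledge: — | the east ledge: the beetle, the finch, the gecko, the snake, the toad, the worm]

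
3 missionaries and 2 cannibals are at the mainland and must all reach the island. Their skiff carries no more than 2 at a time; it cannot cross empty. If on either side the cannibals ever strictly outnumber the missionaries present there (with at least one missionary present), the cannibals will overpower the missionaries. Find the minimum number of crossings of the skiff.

7

Counting alone: each trip to the island takes at most 2 across and each return brings at least 1 back, so after t trips out (and t−1 returns) at most 2t − (t−1) of the 5 are across; that first reaches 5 at t = 4, so at least 7 crossings are needed.
The plan below uses exactly 7 crossings, so it is optimal:
1. 2 cannibals → the island.  (the mainland: 3M 0C; the island: 0M 2C)
2. 1 cannibal ← the mainland.  (the mainland: 3M 1C; the island: 0M 1C)
3. 2 missionaries → the island.  (the mainland: 1M 1C; the island: 2M 1C)
4. 1 missionary ← the mainland.  (the mainland: 2M 1C; the island: 1M 1C)
5. 1 missionary and 1 cannibal → the island.  (the mainland: 1M 0C; the island: 2M 2C)
6. 1 cannibal ← the mainland.  (the mainland: 1M 1C; the island: 2M 1C)
7. 1 missionary and 1 cannibal → the island.  (the mainland: 0M 0C; the island: 3M 2C)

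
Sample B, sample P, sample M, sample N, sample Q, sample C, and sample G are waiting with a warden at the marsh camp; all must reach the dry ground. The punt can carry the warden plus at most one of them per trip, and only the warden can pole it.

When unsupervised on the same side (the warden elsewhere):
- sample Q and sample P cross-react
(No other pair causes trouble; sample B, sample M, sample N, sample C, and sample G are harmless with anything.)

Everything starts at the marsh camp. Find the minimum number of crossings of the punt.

Counting alone: the warden can take at most 1 across per trip to the dry ground, so moving all 7 needs at least 7 loaded trips out, with a return between consecutive ones — at least 13 crossings.
The plan below uses exactly 13 crossings, so it is optimal:
1. Warden goes to the dry ground with sample P.
2. Warden goes back to the marsh camp alone.
3. Warden goes to the dry ground with sample B.
4. Warden goes back to the marsh camp alone.
5. Warden goes to the dry ground with sample M.
6. Warden goes back to the marsh camp alone.
7. Warden goes to the dry ground with sample N.
8. Warden goes back to the marsh camp alone.
9. Warden goes to the dry ground with sample C.
10. Warden goes back to the marsh camp alone.
11. Warden goes to the dry ground with sample G.
12. Warden goes back to the marsh camp alone.
13. Warden goes to the dry ground with sample Q.

13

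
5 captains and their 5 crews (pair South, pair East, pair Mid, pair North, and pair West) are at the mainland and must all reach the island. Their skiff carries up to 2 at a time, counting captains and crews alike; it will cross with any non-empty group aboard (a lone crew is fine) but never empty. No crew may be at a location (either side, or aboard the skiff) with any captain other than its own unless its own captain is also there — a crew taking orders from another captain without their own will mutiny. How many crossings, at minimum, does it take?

impossible

Following every safe sequence of crossings from the start, the most of the 10 that can be at the island as the skiff arrives there on crossings 1, 3, 5, 7 is 2, 3, 4, 5 respectively; the best ever achieved is 5 of 10.
From crossing 9 on, no configuration arises that was not already reachable earlier: only 82 distinct safe configurations (who is on which side, and where the skiff is) can ever be reached, none of them has everyone across, and every continuation just revisits them. So no valid plan exists.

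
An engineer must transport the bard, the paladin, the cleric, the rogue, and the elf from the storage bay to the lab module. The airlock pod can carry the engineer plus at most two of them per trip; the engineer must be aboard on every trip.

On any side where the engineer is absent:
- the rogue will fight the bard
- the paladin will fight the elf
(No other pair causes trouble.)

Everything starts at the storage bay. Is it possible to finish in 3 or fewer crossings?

Counting alone: the engineer can take at most 2 across per trip to the lab module, so moving all 5 needs at least 3 loaded trips out, with a return between consecutive ones — at least 5 crossings.
Since 3 < 5, 3 crossings cannot be enough. (The shortest complete plan in fact takes 5:)
1. Engineer goes to the lab module with the bard and the paladin.
2. Engineer goes back to the storage bay alone.
3. Engineer goes to the lab module with the cleric.
4. Engineer goes back to the storage bay alone.
5. Engineer goes to the lab module with the elf and the rogue.

No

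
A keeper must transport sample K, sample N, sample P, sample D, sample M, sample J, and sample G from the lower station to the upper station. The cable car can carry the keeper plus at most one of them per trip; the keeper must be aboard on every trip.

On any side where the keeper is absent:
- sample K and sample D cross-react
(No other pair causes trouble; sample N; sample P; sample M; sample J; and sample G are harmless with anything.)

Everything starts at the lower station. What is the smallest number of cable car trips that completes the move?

Counting alone: the keeper can take at most 1 across per trip to the upper station, so moving all 7 needs at least 7 loaded trips out, with a return between consecutive ones — at least 13 crossings.
The plan below uses exactly 13 crossings, so it is optimal:
1. Keeper goes to the upper station with sample K.
2. Keeper goes back to the lower station alone.
3. Keeper goes to the upper station with sample N.
4. Keeper goes back to the lower station alone.
5. Keeper goes to the upper station with sample P.
6. Keeper goes back to the lower station alone.
7. Keeper goes to the upper station with sample M.
8. Keeper goes back to the lower station alone.
9. Keeper goes to the upper station with sample J.
10. Keeper goes back to the lower station alone.
11. Keeper goes to the upper station with sample G.
12. Keeper goes back to the lower station alone.
13. Keeper goes to the upper station with sample D.

13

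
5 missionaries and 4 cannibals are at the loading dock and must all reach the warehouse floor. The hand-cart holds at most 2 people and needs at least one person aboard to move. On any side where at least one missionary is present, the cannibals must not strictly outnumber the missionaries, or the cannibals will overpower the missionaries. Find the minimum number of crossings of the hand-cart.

15

Counting alone: each trip to the warehouse floor takes at most 2 across and each return brings at least 1 back, so after t trips out (and t−1 returns) at most 2t − (t−1) of the 9 are across; that first reaches 9 at t = 8, so at least 15 crossings are needed.
The plan below uses exactly 15 crossings, so it is optimal:
1. 2 cannibals → the warehouse floor.  (the loading dock: 5M 2C; the warehouse floor: 0M 2C)
2. 1 cannibal ← the loading dock.  (the loading dock: 5M 3C; the warehouse floor: 0M 1C)
3. 2 cannibals → the warehouse floor.  (the loading dock: 5M 1C; the warehouse floor: 0M 3C)
4. 1 cannibal ← the loading dock.  (the loading dock: 5M 2C; the warehouse floor: 0M 2C)
5. 2 missionaries → the warehouse floor.  (the loading dock: 3M 2C; the warehouse floor: 2M 2C)
6. 1 cannibal ← the loading dock.  (the loading dock: 3M 3C; the warehouse floor: 2M 1C)
7. 1 missionary and 1 cannibal → the warehouse floor.  (the loading dock: 2M 2C; the warehouse floor: 3M 2C)
8. 1 missionary ← the loading dock.  (the loading dock: 3M 2C; the warehouse floor: 2M 2C)
9. 1 missionary and 1 cannibal → the warehouse floor.  (the loading dock: 2M 1C; the warehouse floor: 3M 3C)
10. 1 cannibal ← the loading dock.  (the loading dock: 2M 2C; the warehouse floor: 3M 2C)
11. 1 missionary and 1 cannibal → the warehouse floor.  (the loading dock: 1M 1C; the warehouse floor: 4M 3C)
12. 1 missionary ← the loading dock.  (the loading dock: 2M 1C; the warehouse floor: 3M 3C)
13. 1 missionary and 1 cannibal → the warehouse floor.  (the loading dock: 1M 0C; the warehouse floor: 4M 4C)
14. 1 cannibal ← the loading dock.  (the loading dock: 1M 1C; the warehouse floor: 4M 3C)
15. 1 missionary and 1 cannibal → the warehouse floor.  (the loading dock: 0M 0C; the warehouse floor: 5M 4C)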